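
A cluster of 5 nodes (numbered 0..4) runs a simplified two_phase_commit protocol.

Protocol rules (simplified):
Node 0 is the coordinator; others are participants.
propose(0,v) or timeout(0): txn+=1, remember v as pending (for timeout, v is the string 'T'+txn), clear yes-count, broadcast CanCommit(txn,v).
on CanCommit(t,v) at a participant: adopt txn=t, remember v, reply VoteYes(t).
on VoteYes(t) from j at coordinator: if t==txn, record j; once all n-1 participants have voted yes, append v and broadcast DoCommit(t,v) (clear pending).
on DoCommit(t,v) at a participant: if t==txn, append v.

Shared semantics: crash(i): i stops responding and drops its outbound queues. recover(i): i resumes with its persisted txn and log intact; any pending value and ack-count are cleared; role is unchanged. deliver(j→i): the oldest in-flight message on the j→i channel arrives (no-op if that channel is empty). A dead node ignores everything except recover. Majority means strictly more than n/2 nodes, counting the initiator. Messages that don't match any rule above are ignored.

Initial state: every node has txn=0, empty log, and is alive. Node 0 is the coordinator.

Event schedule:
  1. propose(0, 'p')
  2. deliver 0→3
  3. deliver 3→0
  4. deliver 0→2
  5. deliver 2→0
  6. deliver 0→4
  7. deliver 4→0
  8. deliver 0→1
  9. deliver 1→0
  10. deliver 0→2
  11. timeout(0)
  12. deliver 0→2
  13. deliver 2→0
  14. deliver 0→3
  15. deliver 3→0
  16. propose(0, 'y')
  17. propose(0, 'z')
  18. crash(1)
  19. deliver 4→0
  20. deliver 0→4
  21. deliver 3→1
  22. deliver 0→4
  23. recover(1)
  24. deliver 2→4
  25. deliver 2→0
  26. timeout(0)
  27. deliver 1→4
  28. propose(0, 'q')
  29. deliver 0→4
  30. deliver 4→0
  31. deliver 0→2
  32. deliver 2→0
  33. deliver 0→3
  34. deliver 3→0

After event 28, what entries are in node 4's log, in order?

e1 propose(0,'p'): 0[coor,t=1,-]
e2 deliver 0→3: 3[part,t=1,-]
e3 deliver 3→0: ·
e4 deliver 0→2: 2[part,t=1,-]
e5 deliver 2→0: ·
e6 deliver 0→4: 4[part,t=1,-]
e7 deliver 4→0: ·
e8 deliver 0→1: 1[part,t=1,-]
e9 deliver 1→0: 0[coor,t=1,p]
e10 deliver 0→2: 2[part,t=1,p]
e11 timeout(0): 0[coor,t=2,p]
e12 deliver 0→2: 2[part,t=2,p]
e13 deliver 2→0: ·
e14 deliver 0→3: 3[part,t=1,p]
e15 deliver 3→0: ·
e16 propose(0,'y'): 0[coor,t=3,p]
e17 propose(0,'z'): 0[coor,t=4,p]
e18 crash(1): 1[✗part,t=1,-]
e19 deliver 4→0: ·
e20 deliver 0→4: 4[part,t=1,p]
e21 deliver 3→1: ·
e22 deliver 0→4: 4[part,t=2,p]
e23 recover(1): 1[part,t=1,-]
e24 deliver 2→4: ·
e25 deliver 2→0: ·
e26 timeout(0): 0[coor,t=5,p]
e27 deliver 1→4: ·
e28 propose(0,'q'): 0[coor,t=6,p]

p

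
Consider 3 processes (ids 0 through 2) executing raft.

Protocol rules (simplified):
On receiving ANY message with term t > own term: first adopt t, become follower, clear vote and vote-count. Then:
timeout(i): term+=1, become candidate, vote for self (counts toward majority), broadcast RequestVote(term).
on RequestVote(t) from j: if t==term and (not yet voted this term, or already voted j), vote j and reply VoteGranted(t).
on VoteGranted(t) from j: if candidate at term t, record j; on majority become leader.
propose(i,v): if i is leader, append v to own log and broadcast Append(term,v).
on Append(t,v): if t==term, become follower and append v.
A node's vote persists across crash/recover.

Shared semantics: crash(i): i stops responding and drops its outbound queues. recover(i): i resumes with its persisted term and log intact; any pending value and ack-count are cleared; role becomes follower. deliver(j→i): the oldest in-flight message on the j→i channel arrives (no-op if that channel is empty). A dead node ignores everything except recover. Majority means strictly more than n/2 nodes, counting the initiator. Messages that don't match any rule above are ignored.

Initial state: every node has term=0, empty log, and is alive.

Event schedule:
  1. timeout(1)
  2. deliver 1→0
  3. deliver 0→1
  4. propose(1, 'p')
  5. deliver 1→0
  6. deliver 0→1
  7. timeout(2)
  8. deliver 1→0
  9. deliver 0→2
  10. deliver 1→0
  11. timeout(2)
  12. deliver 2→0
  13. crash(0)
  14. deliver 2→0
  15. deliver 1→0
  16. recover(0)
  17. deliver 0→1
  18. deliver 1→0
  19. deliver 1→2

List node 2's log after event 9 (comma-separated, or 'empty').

empty

after 1 — timeout(1): n1:cand/t1/[-]
after 2 — deliver 1→0: n0:foll/t1/[-]
after 3 — deliver 0→1: n1:lead/t1/[-]
after 4 — propose(1,'p'): n1:lead/t1/[p]
after 5 — deliver 1→0: n0:foll/t1/[p]
after 6 — deliver 0→1: ·
after 7 — timeout(2): n2:cand/t1/[-]
after 8 — deliver 1→0: ·
after 9 — deliver 0→2: ·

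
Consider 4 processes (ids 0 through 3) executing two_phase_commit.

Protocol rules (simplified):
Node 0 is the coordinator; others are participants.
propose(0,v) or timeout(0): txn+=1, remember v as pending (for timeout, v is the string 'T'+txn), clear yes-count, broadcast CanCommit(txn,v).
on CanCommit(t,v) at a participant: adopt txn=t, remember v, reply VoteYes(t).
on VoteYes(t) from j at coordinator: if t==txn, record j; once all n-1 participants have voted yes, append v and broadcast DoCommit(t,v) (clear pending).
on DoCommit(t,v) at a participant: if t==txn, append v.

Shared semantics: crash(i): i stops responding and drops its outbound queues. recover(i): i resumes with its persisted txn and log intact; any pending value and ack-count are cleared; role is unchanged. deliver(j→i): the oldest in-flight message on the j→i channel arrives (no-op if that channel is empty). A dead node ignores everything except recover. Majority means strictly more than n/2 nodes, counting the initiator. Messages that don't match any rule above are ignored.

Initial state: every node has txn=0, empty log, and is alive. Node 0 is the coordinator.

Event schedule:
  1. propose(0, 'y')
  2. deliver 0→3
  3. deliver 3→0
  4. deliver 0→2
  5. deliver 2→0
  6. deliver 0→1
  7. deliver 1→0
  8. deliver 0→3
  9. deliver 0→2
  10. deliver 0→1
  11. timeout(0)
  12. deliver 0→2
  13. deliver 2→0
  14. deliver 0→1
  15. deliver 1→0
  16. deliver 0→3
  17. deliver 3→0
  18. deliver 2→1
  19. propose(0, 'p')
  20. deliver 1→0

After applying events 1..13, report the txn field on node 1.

[1] propose(0,'y') → N0(coor t1 [-])
[2] deliver 0→3 → N3(part t1 [-])
[3] deliver 3→0 → ∅
[4] deliver 0→2 → N2(part t1 [-])
[5] deliver 2→0 → ∅
[6] deliver 0→1 → N1(part t1 [-])
[7] deliver 1→0 → N0(coor t1 [y])
[8] deliver 0→3 → N3(part t1 [y])
[9] deliver 0→2 → N2(part t1 [y])
[10] deliver 0→1 → N1(part t1 [y])
[11] timeout(0) → N0(coor t2 [y])
[12] deliver 0→2 → N2(part t2 [y])
[13] deliver 2→0 → ∅

1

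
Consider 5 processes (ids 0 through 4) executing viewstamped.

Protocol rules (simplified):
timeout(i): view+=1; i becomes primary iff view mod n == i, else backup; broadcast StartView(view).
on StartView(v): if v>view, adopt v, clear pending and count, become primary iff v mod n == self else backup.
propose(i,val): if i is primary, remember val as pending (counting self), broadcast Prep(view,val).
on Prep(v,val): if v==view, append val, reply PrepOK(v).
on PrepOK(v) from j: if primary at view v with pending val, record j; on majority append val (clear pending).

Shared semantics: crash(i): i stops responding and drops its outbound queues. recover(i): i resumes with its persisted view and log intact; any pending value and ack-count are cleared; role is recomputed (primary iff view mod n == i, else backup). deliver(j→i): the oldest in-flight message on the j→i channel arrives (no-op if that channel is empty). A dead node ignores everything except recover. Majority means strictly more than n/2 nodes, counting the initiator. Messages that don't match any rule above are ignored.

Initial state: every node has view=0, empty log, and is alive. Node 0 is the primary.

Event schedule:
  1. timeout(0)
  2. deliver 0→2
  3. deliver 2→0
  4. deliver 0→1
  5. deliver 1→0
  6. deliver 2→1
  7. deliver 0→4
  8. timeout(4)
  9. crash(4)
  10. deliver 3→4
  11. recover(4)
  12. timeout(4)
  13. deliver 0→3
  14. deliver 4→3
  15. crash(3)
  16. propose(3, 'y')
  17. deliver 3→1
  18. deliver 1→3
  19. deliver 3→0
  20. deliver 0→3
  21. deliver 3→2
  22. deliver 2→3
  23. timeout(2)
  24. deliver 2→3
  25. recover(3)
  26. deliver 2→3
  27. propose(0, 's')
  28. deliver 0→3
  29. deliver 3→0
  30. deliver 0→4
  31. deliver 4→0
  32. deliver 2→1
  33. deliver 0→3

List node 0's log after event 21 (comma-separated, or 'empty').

empty

step 1 timeout(0): 0={back,v=1,log=-}
step 2 deliver 0→2: 2={back,v=1,log=-}
step 3 deliver 2→0: —
step 4 deliver 0→1: 1={prim,v=1,log=-}
step 5 deliver 1→0: —
step 6 deliver 2→1: —
step 7 deliver 0→4: 4={back,v=1,log=-}
step 8 timeout(4): 4={back,v=2,log=-}
step 9 crash(4): 4={✗back,v=2,log=-}
step 10 deliver 3→4: —
step 11 recover(4): 4={back,v=2,log=-}
step 12 timeout(4): 4={back,v=3,log=-}
step 13 deliver 0→3: 3={back,v=1,log=-}
step 14 deliver 4→3: 3={prim,v=3,log=-}
step 15 crash(3): 3={✗prim,v=3,log=-}
step 16 propose(3,'y'): —
step 17 deliver 3→1: —
step 18 deliver 1→3: —
step 19 deliver 3→0: —
step 20 deliver 0→3: —
step 21 deliver 3→2: —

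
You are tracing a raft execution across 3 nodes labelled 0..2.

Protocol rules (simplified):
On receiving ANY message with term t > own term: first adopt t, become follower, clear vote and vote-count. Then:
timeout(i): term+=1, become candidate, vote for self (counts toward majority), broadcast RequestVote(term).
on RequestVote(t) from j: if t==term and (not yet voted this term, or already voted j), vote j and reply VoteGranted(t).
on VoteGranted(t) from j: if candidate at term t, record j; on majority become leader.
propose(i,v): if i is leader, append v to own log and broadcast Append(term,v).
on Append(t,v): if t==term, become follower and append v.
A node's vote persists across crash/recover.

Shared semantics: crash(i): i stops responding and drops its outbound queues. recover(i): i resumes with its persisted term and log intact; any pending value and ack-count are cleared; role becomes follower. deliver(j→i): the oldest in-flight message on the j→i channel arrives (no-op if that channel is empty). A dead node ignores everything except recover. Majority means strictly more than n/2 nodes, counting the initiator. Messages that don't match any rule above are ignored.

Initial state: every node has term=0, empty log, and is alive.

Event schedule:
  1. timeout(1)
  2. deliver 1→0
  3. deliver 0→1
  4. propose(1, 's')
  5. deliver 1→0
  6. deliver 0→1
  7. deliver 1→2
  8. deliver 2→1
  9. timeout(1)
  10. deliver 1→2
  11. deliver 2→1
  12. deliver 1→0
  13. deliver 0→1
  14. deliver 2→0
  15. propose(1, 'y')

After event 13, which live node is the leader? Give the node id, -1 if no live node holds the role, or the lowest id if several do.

after 1 — timeout(1): n1:cand/t1/[-]
after 2 — deliver 1→0: n0:foll/t1/[-]
after 3 — deliver 0→1: n1:lead/t1/[-]
after 4 — propose(1,'s'): n1:lead/t1/[s]
after 5 — deliver 1→0: n0:foll/t1/[s]
after 6 — deliver 0→1: ·
after 7 — deliver 1→2: n2:foll/t1/[-]
after 8 — deliver 2→1: ·
after 9 — timeout(1): n1:cand/t2/[s]
after 10 — deliver 1→2: n2:foll/t1/[s]
after 11 — deliver 2→1: ·
after 12 — deliver 1→0: n0:foll/t2/[s]
after 13 — deliver 0→1: n1:lead/t2/[s]

1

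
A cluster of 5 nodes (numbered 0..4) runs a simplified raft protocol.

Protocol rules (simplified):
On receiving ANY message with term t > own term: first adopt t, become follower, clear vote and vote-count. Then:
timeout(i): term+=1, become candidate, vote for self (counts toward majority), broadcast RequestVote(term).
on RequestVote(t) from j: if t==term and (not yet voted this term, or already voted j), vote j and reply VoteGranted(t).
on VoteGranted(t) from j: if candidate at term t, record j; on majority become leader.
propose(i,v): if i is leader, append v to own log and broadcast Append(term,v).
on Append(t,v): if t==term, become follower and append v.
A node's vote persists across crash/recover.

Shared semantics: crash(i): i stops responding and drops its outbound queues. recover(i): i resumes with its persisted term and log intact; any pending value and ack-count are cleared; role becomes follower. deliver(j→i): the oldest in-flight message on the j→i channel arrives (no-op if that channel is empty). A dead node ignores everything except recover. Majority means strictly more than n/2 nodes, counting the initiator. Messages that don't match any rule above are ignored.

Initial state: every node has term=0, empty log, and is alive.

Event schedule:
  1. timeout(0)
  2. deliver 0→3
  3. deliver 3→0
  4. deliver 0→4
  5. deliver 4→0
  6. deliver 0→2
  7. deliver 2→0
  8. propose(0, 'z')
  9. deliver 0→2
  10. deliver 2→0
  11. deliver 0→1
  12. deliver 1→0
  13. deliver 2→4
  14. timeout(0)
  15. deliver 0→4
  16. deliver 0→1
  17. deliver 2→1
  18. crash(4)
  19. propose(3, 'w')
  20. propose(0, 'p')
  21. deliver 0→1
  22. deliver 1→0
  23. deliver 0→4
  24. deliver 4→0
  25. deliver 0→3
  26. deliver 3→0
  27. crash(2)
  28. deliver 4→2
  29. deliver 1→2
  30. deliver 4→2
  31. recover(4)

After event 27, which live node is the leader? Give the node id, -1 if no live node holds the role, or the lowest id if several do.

-1

e1 timeout(0): 0[cand,t=1,-]
e2 deliver 0→3: 3[foll,t=1,-]
e3 deliver 3→0: ·
e4 deliver 0→4: 4[foll,t=1,-]
e5 deliver 4→0: 0[lead,t=1,-]
e6 deliver 0→2: 2[foll,t=1,-]
e7 deliver 2→0: ·
e8 propose(0,'z'): 0[lead,t=1,z]
e9 deliver 0→2: 2[foll,t=1,z]
e10 deliver 2→0: ·
e11 deliver 0→1: 1[foll,t=1,-]
e12 deliver 1→0: ·
e13 deliver 2→4: ·
e14 timeout(0): 0[cand,t=2,z]
e15 deliver 0→4: 4[foll,t=1,z]
e16 deliver 0→1: 1[foll,t=1,z]
e17 deliver 2→1: ·
e18 crash(4): 4[✗foll,t=1,z]
e19 propose(3,'w'): ·
e20 propose(0,'p'): ·
e21 deliver 0→1: 1[foll,t=2,z]
e22 deliver 1→0: ·
e23 deliver 0→4: ·
e24 deliver 4→0: ·
e25 deliver 0→3: 3[foll,t=1,z]
e26 deliver 3→0: ·
e27 crash(2): 2[✗foll,t=1,z]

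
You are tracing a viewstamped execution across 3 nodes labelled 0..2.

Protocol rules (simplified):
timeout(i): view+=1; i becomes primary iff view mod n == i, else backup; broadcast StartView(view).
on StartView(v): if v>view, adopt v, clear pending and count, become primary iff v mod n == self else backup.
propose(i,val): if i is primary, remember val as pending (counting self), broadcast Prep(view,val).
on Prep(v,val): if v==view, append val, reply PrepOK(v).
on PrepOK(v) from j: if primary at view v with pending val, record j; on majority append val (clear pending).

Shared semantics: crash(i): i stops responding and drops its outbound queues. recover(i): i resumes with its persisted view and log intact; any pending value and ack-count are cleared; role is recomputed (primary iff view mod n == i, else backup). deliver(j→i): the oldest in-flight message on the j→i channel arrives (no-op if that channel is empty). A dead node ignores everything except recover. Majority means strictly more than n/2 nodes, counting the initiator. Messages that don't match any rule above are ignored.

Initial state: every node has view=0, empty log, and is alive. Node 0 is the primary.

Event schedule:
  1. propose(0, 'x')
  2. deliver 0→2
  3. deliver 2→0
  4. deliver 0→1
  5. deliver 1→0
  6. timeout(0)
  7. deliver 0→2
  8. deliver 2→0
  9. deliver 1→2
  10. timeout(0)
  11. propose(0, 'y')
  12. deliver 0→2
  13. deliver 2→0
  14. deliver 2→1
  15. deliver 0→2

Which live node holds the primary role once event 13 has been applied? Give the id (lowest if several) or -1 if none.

after 1 — propose(0,'x'): ·
after 2 — deliver 0→2: n2:back/v0/[x]
after 3 — deliver 2→0: n0:prim/v0/[x]
after 4 — deliver 0→1: n1:back/v0/[x]
after 5 — deliver 1→0: ·
after 6 — timeout(0): n0:back/v1/[x]
after 7 — deliver 0→2: n2:back/v1/[x]
after 8 — deliver 2→0: ·
after 9 — deliver 1→2: ·
after 10 — timeout(0): n0:back/v2/[x]
after 11 — propose(0,'y'): ·
after 12 — deliver 0→2: n2:prim/v2/[x]
after 13 — deliver 2→0: ·

2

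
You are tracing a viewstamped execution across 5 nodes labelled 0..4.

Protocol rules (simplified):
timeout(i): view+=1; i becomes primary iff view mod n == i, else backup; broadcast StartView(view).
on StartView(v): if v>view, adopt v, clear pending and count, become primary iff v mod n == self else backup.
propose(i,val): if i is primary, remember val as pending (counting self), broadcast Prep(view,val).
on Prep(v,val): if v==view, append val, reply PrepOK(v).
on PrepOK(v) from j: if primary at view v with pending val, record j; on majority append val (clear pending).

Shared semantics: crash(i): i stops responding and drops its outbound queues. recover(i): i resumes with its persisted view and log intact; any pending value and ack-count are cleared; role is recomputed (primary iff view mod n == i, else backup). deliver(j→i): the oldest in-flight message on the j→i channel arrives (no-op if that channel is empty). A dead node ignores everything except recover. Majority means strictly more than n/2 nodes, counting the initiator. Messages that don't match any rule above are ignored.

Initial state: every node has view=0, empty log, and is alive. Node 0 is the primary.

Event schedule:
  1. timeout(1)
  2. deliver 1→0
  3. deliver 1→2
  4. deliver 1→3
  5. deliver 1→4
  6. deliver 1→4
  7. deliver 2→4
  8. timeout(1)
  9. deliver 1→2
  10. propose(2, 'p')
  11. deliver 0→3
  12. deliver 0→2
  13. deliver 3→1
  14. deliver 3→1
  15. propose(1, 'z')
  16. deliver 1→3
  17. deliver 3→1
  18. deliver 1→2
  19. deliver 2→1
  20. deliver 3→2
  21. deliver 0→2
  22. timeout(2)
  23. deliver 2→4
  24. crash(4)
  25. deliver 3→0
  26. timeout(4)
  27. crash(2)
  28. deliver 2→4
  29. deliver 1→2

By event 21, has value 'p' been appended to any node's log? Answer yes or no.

step 1 timeout(1): 1={prim,v=1,log=-}
step 2 deliver 1→0: 0={back,v=1,log=-}
step 3 deliver 1→2: 2={back,v=1,log=-}
step 4 deliver 1→3: 3={back,v=1,log=-}
step 5 deliver 1→4: 4={back,v=1,log=-}
step 6 deliver 1→4: —
step 7 deliver 2→4: —
step 8 timeout(1): 1={back,v=2,log=-}
step 9 deliver 1→2: 2={prim,v=2,log=-}
step 10 propose(2,'p'): —
step 11 deliver 0→3: —
step 12 deliver 0→2: —
step 13 deliver 3→1: —
step 14 deliver 3→1: —
step 15 propose(1,'z'): —
step 16 deliver 1→3: 3={back,v=2,log=-}
step 17 deliver 3→1: —
step 18 deliver 1→2: —
step 19 deliver 2→1: 1={back,v=2,log=p}
step 20 deliver 3→2: —
step 21 deliver 0→2: —

yes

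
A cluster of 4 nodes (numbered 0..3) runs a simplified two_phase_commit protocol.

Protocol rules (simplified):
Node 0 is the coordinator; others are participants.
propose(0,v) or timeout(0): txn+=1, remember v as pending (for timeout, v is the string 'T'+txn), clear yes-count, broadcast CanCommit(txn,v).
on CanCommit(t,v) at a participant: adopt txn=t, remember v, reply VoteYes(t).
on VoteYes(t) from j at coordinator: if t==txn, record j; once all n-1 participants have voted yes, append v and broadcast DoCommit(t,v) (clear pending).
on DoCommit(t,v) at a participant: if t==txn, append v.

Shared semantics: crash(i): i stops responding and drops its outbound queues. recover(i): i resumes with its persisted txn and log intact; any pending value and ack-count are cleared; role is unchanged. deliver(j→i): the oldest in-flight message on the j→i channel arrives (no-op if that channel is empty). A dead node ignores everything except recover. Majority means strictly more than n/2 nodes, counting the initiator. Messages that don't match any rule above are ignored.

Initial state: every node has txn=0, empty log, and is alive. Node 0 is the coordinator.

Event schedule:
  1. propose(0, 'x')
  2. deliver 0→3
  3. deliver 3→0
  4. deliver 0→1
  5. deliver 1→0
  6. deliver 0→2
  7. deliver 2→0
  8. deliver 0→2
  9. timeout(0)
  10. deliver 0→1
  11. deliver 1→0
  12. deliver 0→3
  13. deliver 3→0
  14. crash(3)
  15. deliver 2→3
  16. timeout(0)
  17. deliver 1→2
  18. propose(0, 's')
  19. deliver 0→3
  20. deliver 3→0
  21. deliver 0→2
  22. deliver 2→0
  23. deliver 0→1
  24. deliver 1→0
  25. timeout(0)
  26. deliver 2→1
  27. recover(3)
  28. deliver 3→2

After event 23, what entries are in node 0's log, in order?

after 1 — propose(0,'x'): n0:coor/t1/[-]
after 2 — deliver 0→3: n3:part/t1/[-]
after 3 — deliver 3→0: ·
after 4 — deliver 0→1: n1:part/t1/[-]
after 5 — deliver 1→0: ·
after 6 — deliver 0→2: n2:part/t1/[-]
after 7 — deliver 2→0: n0:coor/t1/[x]
after 8 — deliver 0→2: n2:part/t1/[x]
after 9 — timeout(0): n0:coor/t2/[x]
after 10 — deliver 0→1: n1:part/t1/[x]
after 11 — deliver 1→0: ·
after 12 — deliver 0→3: n3:part/t1/[x]
after 13 — deliver 3→0: ·
after 14 — crash(3): n3:✗part/t1/[x]
after 15 — deliver 2→3: ·
after 16 — timeout(0): n0:coor/t3/[x]
after 17 — deliver 1→2: ·
after 18 — propose(0,'s'): n0:coor/t4/[x]
after 19 — deliver 0→3: ·
after 20 — deliver 3→0: ·
after 21 — deliver 0→2: n2:part/t2/[x]
after 22 — deliver 2→0: ·
after 23 — deliver 0→1: n1:part/t2/[x]

x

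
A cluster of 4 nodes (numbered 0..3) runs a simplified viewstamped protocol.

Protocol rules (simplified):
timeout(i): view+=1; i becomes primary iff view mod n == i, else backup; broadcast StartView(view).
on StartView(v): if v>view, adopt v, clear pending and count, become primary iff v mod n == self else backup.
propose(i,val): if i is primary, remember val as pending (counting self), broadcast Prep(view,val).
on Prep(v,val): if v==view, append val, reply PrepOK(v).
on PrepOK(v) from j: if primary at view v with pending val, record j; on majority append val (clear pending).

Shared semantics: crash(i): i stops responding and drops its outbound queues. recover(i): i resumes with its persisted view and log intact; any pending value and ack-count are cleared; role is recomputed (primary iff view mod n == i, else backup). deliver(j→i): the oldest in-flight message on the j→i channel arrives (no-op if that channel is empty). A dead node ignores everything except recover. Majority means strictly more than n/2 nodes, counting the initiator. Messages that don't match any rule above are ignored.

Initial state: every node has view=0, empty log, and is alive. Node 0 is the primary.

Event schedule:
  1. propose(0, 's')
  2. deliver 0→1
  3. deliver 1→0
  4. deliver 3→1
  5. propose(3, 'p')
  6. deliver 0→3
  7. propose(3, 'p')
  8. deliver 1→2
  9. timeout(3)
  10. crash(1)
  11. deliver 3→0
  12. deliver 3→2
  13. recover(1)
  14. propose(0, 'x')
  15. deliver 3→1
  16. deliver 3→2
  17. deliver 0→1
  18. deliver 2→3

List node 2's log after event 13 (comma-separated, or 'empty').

step 1 propose(0,'s'): —
step 2 deliver 0→1: 1={back,v=0,log=s}
step 3 deliver 1→0: —
step 4 deliver 3→1: —
step 5 propose(3,'p'): —
step 6 deliver 0→3: 3={back,v=0,log=s}
step 7 propose(3,'p'): —
step 8 deliver 1→2: —
step 9 timeout(3): 3={back,v=1,log=s}
step 10 crash(1): 1={✗back,v=0,log=s}
step 11 deliver 3→0: 0={prim,v=0,log=s}
step 12 deliver 3→2: 2={back,v=1,log=-}
step 13 recover(1): 1={back,v=0,log=s}

empty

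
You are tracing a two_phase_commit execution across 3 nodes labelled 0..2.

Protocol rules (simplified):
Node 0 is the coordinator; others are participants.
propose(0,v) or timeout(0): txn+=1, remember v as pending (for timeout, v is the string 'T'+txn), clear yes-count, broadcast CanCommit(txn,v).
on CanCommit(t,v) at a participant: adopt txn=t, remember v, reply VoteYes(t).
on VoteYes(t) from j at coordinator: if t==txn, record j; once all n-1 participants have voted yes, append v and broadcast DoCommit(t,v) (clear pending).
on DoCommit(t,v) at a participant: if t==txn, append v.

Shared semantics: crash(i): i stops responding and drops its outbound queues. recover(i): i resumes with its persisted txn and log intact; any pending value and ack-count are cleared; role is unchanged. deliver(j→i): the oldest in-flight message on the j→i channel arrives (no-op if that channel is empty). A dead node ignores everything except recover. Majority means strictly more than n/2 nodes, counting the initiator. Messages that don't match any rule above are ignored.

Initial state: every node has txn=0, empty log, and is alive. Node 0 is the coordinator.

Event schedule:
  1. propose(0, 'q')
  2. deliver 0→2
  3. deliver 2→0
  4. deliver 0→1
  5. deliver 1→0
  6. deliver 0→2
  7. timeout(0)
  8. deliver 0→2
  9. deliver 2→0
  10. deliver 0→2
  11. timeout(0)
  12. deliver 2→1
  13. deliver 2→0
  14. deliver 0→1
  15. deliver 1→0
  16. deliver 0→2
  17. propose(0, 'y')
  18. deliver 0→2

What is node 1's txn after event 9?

1

e1 propose(0,'q'): 0[coor,t=1,-]
e2 deliver 0→2: 2[part,t=1,-]
e3 deliver 2→0: ·
e4 deliver 0→1: 1[part,t=1,-]
e5 deliver 1→0: 0[coor,t=1,q]
e6 deliver 0→2: 2[part,t=1,q]
e7 timeout(0): 0[coor,t=2,q]
e8 deliver 0→2: 2[part,t=2,q]
e9 deliver 2→0: ·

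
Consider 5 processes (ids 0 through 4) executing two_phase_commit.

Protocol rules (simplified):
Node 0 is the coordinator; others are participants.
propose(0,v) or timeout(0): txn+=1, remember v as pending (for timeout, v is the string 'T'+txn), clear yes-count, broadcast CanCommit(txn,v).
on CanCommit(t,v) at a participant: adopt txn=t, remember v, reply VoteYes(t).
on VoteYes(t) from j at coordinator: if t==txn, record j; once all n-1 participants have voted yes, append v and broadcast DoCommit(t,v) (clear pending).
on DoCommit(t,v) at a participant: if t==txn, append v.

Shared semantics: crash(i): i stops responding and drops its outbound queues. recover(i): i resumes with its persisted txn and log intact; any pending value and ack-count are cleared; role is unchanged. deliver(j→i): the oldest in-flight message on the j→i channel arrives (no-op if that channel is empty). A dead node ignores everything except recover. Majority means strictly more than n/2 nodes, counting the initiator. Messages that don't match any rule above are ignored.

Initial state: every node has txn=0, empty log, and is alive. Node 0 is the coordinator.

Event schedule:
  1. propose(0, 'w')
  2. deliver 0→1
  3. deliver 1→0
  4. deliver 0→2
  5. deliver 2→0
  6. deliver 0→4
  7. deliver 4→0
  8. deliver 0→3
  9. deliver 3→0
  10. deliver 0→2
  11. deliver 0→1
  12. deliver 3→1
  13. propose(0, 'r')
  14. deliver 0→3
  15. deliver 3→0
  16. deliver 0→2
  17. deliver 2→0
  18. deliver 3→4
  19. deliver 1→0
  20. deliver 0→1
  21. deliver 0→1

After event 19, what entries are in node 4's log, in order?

1. propose(0,'w'):  <0:coor t1 ->
2. deliver 0→1:  <1:part t1 ->
3. deliver 1→0:  nop
4. deliver 0→2:  <2:part t1 ->
5. deliver 2→0:  nop
6. deliver 0→4:  <4:part t1 ->
7. deliver 4→0:  nop
8. deliver 0→3:  <3:part t1 ->
9. deliver 3→0:  <0:coor t1 w>
10. deliver 0→2:  <2:part t1 w>
11. deliver 0→1:  <1:part t1 w>
12. deliver 3→1:  nop
13. propose(0,'r'):  <0:coor t2 w>
14. deliver 0→3:  <3:part t1 w>
15. deliver 3→0:  nop
16. deliver 0→2:  <2:part t2 w>
17. deliver 2→0:  nop
18. deliver 3→4:  nop
19. deliver 1→0:  nop

empty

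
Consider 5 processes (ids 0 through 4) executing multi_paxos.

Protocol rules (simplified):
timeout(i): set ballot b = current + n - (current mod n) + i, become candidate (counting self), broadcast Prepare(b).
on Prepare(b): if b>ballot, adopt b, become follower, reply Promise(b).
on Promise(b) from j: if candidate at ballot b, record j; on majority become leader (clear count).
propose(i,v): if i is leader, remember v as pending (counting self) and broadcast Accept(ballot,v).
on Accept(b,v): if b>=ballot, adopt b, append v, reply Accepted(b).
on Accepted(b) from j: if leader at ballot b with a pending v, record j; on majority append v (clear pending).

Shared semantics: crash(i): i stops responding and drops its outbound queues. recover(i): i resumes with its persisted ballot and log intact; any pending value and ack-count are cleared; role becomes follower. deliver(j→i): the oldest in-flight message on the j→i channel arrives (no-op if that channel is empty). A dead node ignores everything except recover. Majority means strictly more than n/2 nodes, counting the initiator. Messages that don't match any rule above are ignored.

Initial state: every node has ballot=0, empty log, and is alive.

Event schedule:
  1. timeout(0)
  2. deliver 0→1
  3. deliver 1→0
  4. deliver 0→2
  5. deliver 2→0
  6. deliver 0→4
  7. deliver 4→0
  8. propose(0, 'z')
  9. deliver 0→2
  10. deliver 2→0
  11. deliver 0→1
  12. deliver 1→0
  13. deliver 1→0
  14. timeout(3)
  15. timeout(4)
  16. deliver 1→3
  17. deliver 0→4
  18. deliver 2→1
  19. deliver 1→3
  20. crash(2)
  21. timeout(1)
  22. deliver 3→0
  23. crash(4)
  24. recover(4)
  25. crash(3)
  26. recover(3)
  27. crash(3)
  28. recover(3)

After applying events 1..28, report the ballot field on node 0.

step 1 timeout(0): 0={cand,b=5,log=-}
step 2 deliver 0→1: 1={foll,b=5,log=-}
step 3 deliver 1→0: —
step 4 deliver 0→2: 2={foll,b=5,log=-}
step 5 deliver 2→0: 0={lead,b=5,log=-}
step 6 deliver 0→4: 4={foll,b=5,log=-}
step 7 deliver 4→0: —
step 8 propose(0,'z'): —
step 9 deliver 0→2: 2={foll,b=5,log=z}
step 10 deliver 2→0: —
step 11 deliver 0→1: 1={foll,b=5,log=z}
step 12 deliver 1→0: 0={lead,b=5,log=z}
step 13 deliver 1→0: —
step 14 timeout(3): 3={cand,b=8,log=-}
step 15 timeout(4): 4={cand,b=14,log=-}
step 16 deliver 1→3: —
step 17 deliver 0→4: —
step 18 deliver 2→1: —
step 19 deliver 1→3: —
step 20 crash(2): 2={✗foll,b=5,log=z}
step 21 timeout(1): 1={cand,b=11,log=z}
step 22 deliver 3→0: 0={foll,b=8,log=z}
step 23 crash(4): 4={✗cand,b=14,log=-}
step 24 recover(4): 4={foll,b=14,log=-}
step 25 crash(3): 3={✗cand,b=8,log=-}
step 26 recover(3): 3={foll,b=8,log=-}
step 27 crash(3): 3={✗foll,b=8,log=-}
step 28 recover(3): 3={foll,b=8,log=-}

8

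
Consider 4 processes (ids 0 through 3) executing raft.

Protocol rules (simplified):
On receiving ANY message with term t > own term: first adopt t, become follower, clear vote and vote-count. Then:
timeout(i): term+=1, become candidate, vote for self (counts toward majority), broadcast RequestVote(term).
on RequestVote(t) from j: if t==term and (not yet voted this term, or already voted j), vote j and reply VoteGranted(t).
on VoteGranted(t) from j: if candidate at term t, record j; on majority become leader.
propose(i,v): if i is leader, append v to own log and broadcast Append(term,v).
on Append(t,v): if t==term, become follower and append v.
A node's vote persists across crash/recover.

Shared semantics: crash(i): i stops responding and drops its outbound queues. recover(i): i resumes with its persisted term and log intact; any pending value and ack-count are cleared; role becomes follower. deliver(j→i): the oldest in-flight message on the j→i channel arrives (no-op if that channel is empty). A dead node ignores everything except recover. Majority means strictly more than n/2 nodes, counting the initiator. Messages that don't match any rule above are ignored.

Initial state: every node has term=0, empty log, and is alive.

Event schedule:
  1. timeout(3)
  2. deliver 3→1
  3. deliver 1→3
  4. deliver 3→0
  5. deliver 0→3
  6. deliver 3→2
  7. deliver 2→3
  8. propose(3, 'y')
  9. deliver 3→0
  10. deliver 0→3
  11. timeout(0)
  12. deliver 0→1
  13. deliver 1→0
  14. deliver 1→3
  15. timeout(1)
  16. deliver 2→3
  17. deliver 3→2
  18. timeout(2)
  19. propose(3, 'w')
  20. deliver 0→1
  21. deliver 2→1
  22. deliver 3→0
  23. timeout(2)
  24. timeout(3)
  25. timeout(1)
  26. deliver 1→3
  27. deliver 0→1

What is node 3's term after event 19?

after 1 — timeout(3): n3:cand/t1/[-]
after 2 — deliver 3→1: n1:foll/t1/[-]
after 3 — deliver 1→3: ·
after 4 — deliver 3→0: n0:foll/t1/[-]
after 5 — deliver 0→3: n3:lead/t1/[-]
after 6 — deliver 3→2: n2:foll/t1/[-]
after 7 — deliver 2→3: ·
after 8 — propose(3,'y'): n3:lead/t1/[y]
after 9 — deliver 3→0: n0:foll/t1/[y]
after 10 — deliver 0→3: ·
after 11 — timeout(0): n0:cand/t2/[y]
after 12 — deliver 0→1: n1:foll/t2/[-]
after 13 — deliver 1→0: ·
after 14 — deliver 1→3: ·
after 15 — timeout(1): n1:cand/t3/[-]
after 16 — deliver 2→3: ·
after 17 — deliver 3→2: n2:foll/t1/[y]
after 18 — timeout(2): n2:cand/t2/[y]
after 19 — propose(3,'w'): n3:lead/t1/[y,w]

1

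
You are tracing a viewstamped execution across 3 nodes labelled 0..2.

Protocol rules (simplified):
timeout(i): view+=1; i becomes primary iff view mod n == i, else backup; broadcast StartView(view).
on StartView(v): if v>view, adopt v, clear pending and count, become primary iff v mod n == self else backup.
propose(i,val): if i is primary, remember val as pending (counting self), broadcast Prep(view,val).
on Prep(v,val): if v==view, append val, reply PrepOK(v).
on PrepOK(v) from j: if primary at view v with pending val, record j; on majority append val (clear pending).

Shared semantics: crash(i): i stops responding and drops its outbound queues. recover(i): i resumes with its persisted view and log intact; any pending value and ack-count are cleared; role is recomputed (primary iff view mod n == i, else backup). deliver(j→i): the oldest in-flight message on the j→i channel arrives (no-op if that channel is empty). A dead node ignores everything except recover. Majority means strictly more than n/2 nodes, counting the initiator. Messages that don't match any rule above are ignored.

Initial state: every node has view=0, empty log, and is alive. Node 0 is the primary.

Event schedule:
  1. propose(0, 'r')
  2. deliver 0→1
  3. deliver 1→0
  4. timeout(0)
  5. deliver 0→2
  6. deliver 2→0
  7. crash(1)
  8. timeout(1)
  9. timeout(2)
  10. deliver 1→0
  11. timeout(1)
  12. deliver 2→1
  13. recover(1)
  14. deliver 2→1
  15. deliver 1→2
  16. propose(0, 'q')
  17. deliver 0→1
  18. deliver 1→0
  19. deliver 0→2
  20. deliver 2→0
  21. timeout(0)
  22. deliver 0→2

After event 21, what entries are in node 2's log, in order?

r

step 1 propose(0,'r'): —
step 2 deliver 0→1: 1={back,v=0,log=r}
step 3 deliver 1→0: 0={prim,v=0,log=r}
step 4 timeout(0): 0={back,v=1,log=r}
step 5 deliver 0→2: 2={back,v=0,log=r}
step 6 deliver 2→0: —
step 7 crash(1): 1={✗back,v=0,log=r}
step 8 timeout(1): —
step 9 timeout(2): 2={back,v=1,log=r}
step 10 deliver 1→0: —
step 11 timeout(1): —
step 12 deliver 2→1: —
step 13 recover(1): 1={back,v=0,log=r}
step 14 deliver 2→1: 1={prim,v=1,log=r}
step 15 deliver 1→2: —
step 16 propose(0,'q'): —
step 17 deliver 0→1: —
step 18 deliver 1→0: —
step 19 deliver 0→2: —
step 20 deliver 2→0: —
step 21 timeout(0): 0={back,v=2,log=r}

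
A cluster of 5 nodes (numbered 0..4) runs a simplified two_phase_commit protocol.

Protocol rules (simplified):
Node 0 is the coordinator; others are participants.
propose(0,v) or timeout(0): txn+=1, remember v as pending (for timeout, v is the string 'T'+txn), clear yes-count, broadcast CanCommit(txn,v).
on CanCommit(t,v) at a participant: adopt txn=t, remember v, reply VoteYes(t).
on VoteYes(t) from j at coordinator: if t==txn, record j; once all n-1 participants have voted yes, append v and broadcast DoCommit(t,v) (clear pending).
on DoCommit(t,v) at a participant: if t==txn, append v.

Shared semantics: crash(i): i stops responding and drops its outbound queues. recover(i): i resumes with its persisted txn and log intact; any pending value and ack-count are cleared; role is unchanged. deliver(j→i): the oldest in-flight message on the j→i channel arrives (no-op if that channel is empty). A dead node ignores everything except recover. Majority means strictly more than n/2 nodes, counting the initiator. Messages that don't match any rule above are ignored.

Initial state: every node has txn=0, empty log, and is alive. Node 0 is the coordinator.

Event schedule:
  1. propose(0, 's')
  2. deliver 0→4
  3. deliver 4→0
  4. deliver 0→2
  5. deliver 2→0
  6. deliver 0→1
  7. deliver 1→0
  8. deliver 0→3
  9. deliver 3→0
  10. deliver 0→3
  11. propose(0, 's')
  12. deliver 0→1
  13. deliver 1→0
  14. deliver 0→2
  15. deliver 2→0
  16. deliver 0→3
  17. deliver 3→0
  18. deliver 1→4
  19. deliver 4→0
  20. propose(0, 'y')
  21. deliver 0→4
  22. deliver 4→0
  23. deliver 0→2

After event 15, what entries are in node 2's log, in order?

e1 propose(0,'s'): 0[coor,t=1,-]
e2 deliver 0→4: 4[part,t=1,-]
e3 deliver 4→0: ·
e4 deliver 0→2: 2[part,t=1,-]
e5 deliver 2→0: ·
e6 deliver 0→1: 1[part,t=1,-]
e7 deliver 1→0: ·
e8 deliver 0→3: 3[part,t=1,-]
e9 deliver 3→0: 0[coor,t=1,s]
e10 deliver 0→3: 3[part,t=1,s]
e11 propose(0,'s'): 0[coor,t=2,s]
e12 deliver 0→1: 1[part,t=1,s]
e13 deliver 1→0: ·
e14 deliver 0→2: 2[part,t=1,s]
e15 deliver 2→0: ·

s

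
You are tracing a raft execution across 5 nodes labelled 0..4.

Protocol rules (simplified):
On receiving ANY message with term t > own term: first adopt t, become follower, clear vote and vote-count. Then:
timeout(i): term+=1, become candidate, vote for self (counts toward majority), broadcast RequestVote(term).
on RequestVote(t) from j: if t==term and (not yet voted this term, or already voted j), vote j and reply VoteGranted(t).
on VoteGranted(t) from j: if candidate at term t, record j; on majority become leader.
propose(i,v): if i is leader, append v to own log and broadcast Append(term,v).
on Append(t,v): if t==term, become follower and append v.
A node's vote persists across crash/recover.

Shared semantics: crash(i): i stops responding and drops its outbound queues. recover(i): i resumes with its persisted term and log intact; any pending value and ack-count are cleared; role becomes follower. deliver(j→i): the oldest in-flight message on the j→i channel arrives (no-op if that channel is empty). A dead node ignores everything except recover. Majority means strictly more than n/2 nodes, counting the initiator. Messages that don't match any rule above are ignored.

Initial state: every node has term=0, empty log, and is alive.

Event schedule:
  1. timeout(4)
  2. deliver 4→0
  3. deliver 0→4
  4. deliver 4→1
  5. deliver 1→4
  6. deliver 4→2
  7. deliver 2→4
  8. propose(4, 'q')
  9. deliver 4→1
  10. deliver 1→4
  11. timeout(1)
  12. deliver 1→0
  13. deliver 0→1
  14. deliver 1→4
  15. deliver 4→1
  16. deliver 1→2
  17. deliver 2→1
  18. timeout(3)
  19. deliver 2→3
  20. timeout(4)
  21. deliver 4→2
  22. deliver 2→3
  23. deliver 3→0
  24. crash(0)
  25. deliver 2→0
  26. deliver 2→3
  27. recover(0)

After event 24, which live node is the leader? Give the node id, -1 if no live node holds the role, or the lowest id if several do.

after 1 — timeout(4): n4:cand/t1/[-]
after 2 — deliver 4→0: n0:foll/t1/[-]
after 3 — deliver 0→4: ·
after 4 — deliver 4→1: n1:foll/t1/[-]
after 5 — deliver 1→4: n4:lead/t1/[-]
after 6 — deliver 4→2: n2:foll/t1/[-]
after 7 — deliver 2→4: ·
after 8 — propose(4,'q'): n4:lead/t1/[q]
after 9 — deliver 4→1: n1:foll/t1/[q]
after 10 — deliver 1→4: ·
after 11 — timeout(1): n1:cand/t2/[q]
after 12 — deliver 1→0: n0:foll/t2/[-]
after 13 — deliver 0→1: ·
after 14 — deliver 1→4: n4:foll/t2/[q]
after 15 — deliver 4→1: n1:lead/t2/[q]
after 16 — deliver 1→2: n2:foll/t2/[-]
after 17 — deliver 2→1: ·
after 18 — timeout(3): n3:cand/t1/[-]
after 19 — deliver 2→3: ·
after 20 — timeout(4): n4:cand/t3/[q]
after 21 — deliver 4→2: ·
after 22 — deliver 2→3: ·
after 23 — deliver 3→0: ·
after 24 — crash(0): n0:✗foll/t2/[-]

1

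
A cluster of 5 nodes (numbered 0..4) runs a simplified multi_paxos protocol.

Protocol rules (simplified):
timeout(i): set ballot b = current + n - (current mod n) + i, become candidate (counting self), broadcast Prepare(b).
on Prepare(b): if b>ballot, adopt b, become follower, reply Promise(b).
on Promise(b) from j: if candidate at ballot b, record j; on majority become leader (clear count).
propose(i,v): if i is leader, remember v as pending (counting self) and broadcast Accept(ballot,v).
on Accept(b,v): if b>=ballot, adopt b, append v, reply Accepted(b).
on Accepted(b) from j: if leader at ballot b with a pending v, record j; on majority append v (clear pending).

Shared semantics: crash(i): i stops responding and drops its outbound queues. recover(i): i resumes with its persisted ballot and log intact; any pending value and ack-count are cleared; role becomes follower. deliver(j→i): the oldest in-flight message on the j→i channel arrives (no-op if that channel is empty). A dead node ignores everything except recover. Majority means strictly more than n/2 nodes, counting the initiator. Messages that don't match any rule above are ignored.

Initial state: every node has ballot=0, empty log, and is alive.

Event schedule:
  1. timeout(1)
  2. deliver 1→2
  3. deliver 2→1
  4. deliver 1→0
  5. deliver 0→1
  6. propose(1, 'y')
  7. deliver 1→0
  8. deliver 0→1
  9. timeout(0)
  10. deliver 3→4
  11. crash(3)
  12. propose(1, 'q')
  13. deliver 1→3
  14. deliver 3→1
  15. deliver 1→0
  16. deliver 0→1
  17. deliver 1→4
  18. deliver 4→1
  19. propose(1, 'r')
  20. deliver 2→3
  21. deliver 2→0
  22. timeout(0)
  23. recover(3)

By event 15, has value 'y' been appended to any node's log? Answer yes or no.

yes

[1] timeout(1) → N1(cand b6 [-])
[2] deliver 1→2 → N2(foll b6 [-])
[3] deliver 2→1 → ∅
[4] deliver 1→0 → N0(foll b6 [-])
[5] deliver 0→1 → N1(lead b6 [-])
[6] propose(1,'y') → ∅
[7] deliver 1→0 → N0(foll b6 [y])
[8] deliver 0→1 → ∅
[9] timeout(0) → N0(cand b10 [y])
[10] deliver 3→4 → ∅
[11] crash(3) → N3(✗foll b0 [-])
[12] propose(1,'q') → ∅
[13] deliver 1→3 → ∅
[14] deliver 3→1 → ∅
[15] deliver 1→0 → ∅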